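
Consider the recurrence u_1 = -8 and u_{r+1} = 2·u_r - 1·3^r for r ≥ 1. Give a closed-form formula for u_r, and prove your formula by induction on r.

Computing the first terms: u_1 = -8, u_2 = -19, u_3 = -47. This suggests u_r = -5·2^(r - 1) - 3^r.
Base case (r = 1): the formula gives -8 = -8 = u_1.
Inductive step: assume the claim holds for r = m, so u_m = -5·2^(m - 1) - 3^m.
Then u_{m+1} = 2·u_m - 1·3^m = 2·(-5·2^(m - 1) - 3^m) - 1·3^m = -5·2^m - 3^(m + 1) = -5·2^((m+1) - 1) - 3^(m+1),
which is the claimed formula at r = m+1.
This completes the induction.

u_r = -5·2^(r - 1) - 3^r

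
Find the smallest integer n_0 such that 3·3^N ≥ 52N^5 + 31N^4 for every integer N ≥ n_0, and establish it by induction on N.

At N = 14: 14348907 < 29157744, so the inequality fails and n_0 ≥ 15. We prove 3·3^N ≥ 52N^5 + 31N^4 for all N ≥ 15.
Base step (N = 15): 3·3^N = 43046721 and 52N^5 + 31N^4 = 41056875, so 43046721 ≥ 41056875.
Inductive step: assume the claim holds for N = j, so 3·3^j ≥ 52j^5 + 31j^4.
Then 3·3^(j + 1) = 3·(3·3^j) ≥ 3·(52j^5 + 31j^4).
Also, for j ≥ 15 we have 3·(52j^5 + 31j^4) ≥ 52(j+1)^5 + 31(j+1)^4, since 3·(52j^5 + 31j^4) − (52(j+1)^5 + 31(j+1)^4) = 104j^5 - 198j^4 - 644j^3 - 706j^2 - 384j - 83, which is nonnegative for all j ≥ 15.
Combining, 3·3^(j + 1) ≥ 52(j+1)^5 + 31(j+1)^4.
This completes the induction.
Hence the smallest such n_0 is 15.

n_0 = 15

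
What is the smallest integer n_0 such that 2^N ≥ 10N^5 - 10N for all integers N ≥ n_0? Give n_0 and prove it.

n_0 = 28

At N = 27: 134217728 < 143488800, so the inequality fails and n_0 ≥ 28. We prove 2^N ≥ 10N^5 - 10N for all N ≥ 28.
Base case (N = 28): 2^N = 268435456 and 10N^5 - 10N = 172103400, so 268435456 ≥ 172103400.
For the inductive step, assume it holds for an arbitrary m ≥ 28, so 2^m ≥ 10m^5 - 10m.
Then 2^(m + 1) = 2·(2^m) ≥ 2·(10m^5 - 10m).
Also, for m ≥ 28 we have 2·(10m^5 - 10m) ≥ 10(m+1)^5 - 10(m+1), since 2·(10m^5 - 10m) − (10(m+1)^5 - 10(m+1)) = 10m^5 - 50m^4 - 100m^3 - 100m^2 - 60m, which is nonnegative for all m ≥ 28.
Combining, 2^(m + 1) ≥ 10(m+1)^5 - 10(m+1).
Hence, by induction on N, the claim holds for every N ≥ 28.
Hence the smallest such n_0 is 28.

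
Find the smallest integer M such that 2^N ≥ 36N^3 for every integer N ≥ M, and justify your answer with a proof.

M = 18

At N = 17: 131072 < 176868, so the inequality fails and M ≥ 18. We prove 2^N ≥ 36N^3 for all N ≥ 18.
Base step (N = 18): 2^N = 262144 and 36N^3 = 209952, so 262144 ≥ 209952.
For the inductive step, assume it holds for an arbitrary p ≥ 18, so 2^p ≥ 36p^3.
Then 2^(p + 1) = 2·(2^p) ≥ 2·(36p^3).
Also, for p ≥ 18 we have 2·(36p^3) ≥ 36(p+1)^3, since 2 ≥ (1 + 1/p)^3 for all p ≥ 18.
Combining, 2^(p + 1) ≥ 36(p+1)^3.
This completes the induction.
Hence the smallest such M is 18.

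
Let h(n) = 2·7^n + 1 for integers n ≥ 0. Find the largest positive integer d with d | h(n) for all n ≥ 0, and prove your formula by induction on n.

Computing the first values: h(0) = 3 and h(1) = 15; gcd(3, 15) = 3, so d ≤ 3.
We prove 3 | 2·7^n + 1 for all n ≥ 0 by induction on n.
Base step (n = 0): h(0) = 3 = 3·(1), so 3 | h(0).
Inductive step: assume the claim holds for n = p, i.e. 3 | h(p). Then
h(p+1) = 2·7^(p+1) + 1 = 7·(2·7^p + 1) - 6 = 7·h(p) - 6. The first term is divisible by 3 by the inductive hypothesis, and -6 is divisible by 3. Hence 3 | h(p+1).
By the principle of mathematical induction, the result holds for all n ≥ 0.
Therefore the largest such d is 3.

d = 3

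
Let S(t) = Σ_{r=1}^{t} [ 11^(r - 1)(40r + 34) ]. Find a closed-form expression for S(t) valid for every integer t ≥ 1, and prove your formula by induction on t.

We claim S(t) = 11^t(4t + 3) - 3 for all t ≥ 1.
Base step (t = 1): S(1) = 74, and the closed form gives 74. They agree.
Inductive step: suppose the statement holds for some r ≥ 1, so S(r) = 11^r(4r + 3) - 3.
Then S(r+1) = S(r) + (11^r(40r + 74)) = (11^r(4r + 3) - 3) + (11^r(40r + 74)).
Simplifying, S(r+1) = 44·11^r·r + 77·11^r - 3 = 11^(r+1)(4(r+1) + 3) - 3,
which is the closed form with t = r+1.
By induction, the statement is established for all t ≥ 1.

S(t) = 11^t(4t + 3) - 3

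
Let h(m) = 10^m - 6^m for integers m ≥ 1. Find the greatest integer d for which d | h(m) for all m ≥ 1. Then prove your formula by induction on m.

d = 4

Computing the first values: h(1) = 4 and h(2) = 64; gcd(4, 64) = 4, so d ≤ 4.
We prove 4 | 10^m - 6^m for all m ≥ 1 by induction on m.
When m = 1: h(1) = 4 = 4·(1), so 4 | h(1).
Inductive step: assume the claim holds for m = j, i.e. 4 | h(j). Then
10^{j+1} − 6^{j+1} = 10·10^j − 6·6^j = 10·(10^j − 6^j) + (4)·6^j. The first term is divisible by 4 by the inductive hypothesis, and the second term (4)·6^j is divisible by 4 since 4 | 4. Hence 4 | h(j+1).
By the principle of mathematical induction, the result holds for all m ≥ 1.
Therefore the largest such d is 4.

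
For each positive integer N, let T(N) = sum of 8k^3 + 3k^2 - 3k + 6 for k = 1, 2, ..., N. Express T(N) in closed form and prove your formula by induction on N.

T(N) = N(2N + 5)(N^2 + 1)

We claim T(N) = N(2N + 5)(N^2 + 1) for all N ≥ 1.
For the base case N = 1: T(1) = 14, and the closed form gives 14. They agree.
For the inductive step, assume it holds for an arbitrary k ≥ 1, so T(k) = k(2k^3 + 5k^2 + 2k + 5).
Then T(k+1) = T(k) + (8k^3 + 27k^2 + 27k + 14) = (k(2k^3 + 5k^2 + 2k + 5)) + (8k^3 + 27k^2 + 27k + 14).
Simplifying, T(k+1) = (k + 1)(2k + 7)(k^2 + 2k + 2) = (k+1)(2(k+1) + 5)((k+1)^2 + 1),
which is the closed form with N = k+1.
Hence, by induction on N, the claim holds for every N ≥ 1.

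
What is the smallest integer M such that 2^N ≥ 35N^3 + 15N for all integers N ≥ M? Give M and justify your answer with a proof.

At N = 17: 131072 < 172210, so the inequality fails and M ≥ 18. We prove 2^N ≥ 35N^3 + 15N for all N ≥ 18.
Base case (N = 18): 2^N = 262144 and 35N^3 + 15N = 204390, so 262144 ≥ 204390.
For the inductive step, assume it holds for an arbitrary m ≥ 18, so 2^m ≥ 35m^3 + 15m.
Then 2^(m + 1) = 2·(2^m) ≥ 2·(35m^3 + 15m).
Also, for m ≥ 18 we have 2·(35m^3 + 15m) ≥ 35(m+1)^3 + 15(m+1), since 2·(35m^3 + 15m) − (35(m+1)^3 + 15(m+1)) = 35m^3 - 105m^2 - 90m - 50, which is nonnegative for all m ≥ 18.
Combining, 2^(m + 1) ≥ 35(m+1)^3 + 15(m+1).
This completes the induction.
Hence the smallest such M is 18.

M = 18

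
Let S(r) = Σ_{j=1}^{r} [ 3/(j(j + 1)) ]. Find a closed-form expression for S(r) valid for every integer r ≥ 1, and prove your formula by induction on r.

We claim S(r) = 3r/(r + 1) for all r ≥ 1.
Base step (r = 1): S(1) = 3/2, and the closed form gives 3/2. They agree.
Suppose the result is true for r = j, so S(j) = 3j/(j + 1).
Then S(j+1) = S(j) + (3/((j + 1)(j + 2))) = (3j/(j + 1)) + (3/((j + 1)(j + 2))).
Simplifying, S(j+1) = 3(j + 1)/(j + 2) = 3(j+1)/((j+1) + 1),
which is the closed form with r = j+1.
This completes the induction.

S(r) = 3r/(r + 1)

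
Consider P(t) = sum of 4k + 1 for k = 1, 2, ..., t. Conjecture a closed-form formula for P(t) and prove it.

P(t) = t(2t + 3)

We claim P(t) = t(2t + 3) for all t ≥ 1.
Base step (t = 1): P(1) = 5, and the closed form gives 5. They agree.
Suppose the result is true for t = k, so P(k) = k(2k + 3).
Then P(k+1) = P(k) + (4k + 5) = (k(2k + 3)) + (4k + 5).
Simplifying, P(k+1) = (k + 1)(2k + 5) = (k+1)(2(k+1) + 3),
which is the closed form with t = k+1.
This completes the induction.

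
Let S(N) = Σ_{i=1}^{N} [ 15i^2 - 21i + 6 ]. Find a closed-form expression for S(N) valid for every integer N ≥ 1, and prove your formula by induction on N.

We claim S(N) = N(N - 1)(5N + 2) for all N ≥ 1.
Base case (N = 1): S(1) = 0, and the closed form gives 0. They agree.
For the inductive step, assume it holds for an arbitrary i ≥ 1, so S(i) = i(5i^2 - 3i - 2).
Then S(i+1) = S(i) + (3i(5i + 3)) = (i(5i^2 - 3i - 2)) + (3i(5i + 3)).
Simplifying, S(i+1) = i(i + 1)(5i + 7) = (i+1)((i+1) - 1)(5(i+1) + 2),
which is the closed form with N = i+1.
By the principle of mathematical induction, the result holds for all N ≥ 1.

S(N) = N(N - 1)(5N + 2)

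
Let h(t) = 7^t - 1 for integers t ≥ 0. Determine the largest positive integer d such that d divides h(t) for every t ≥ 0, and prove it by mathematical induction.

Computing the first values: h(0) = 0 and h(1) = 6; gcd(0, 6) = 6, so d ≤ 6.
We prove 6 | 7^t - 1 for all t ≥ 0 by induction on t.
When t = 0: h(0) = 0 = 6·(0), so 6 | h(0).
Suppose the result is true for t = p, i.e. 6 | h(p). Then
h(p+1) = 7^(p+1) - 1 = 7·(7^p - 1) + 6 = 7·h(p) + 6. The first term is divisible by 6 by the inductive hypothesis, and 6 is divisible by 6. Hence 6 | h(p+1).
By induction, the statement is established for all t ≥ 0.
Therefore the largest such d is 6.

d = 6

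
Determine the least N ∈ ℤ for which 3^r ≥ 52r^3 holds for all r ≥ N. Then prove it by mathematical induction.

At r = 9: 19683 < 37908, so the inequality fails and N ≥ 10. We prove 3^r ≥ 52r^3 for all r ≥ 10.
For the base case r = 10: 3^r = 59049 and 52r^3 = 52000, so 59049 ≥ 52000.
Suppose the result is true for r = m, so 3^m ≥ 52m^3.
Then 3^(m + 1) = 3·(3^m) ≥ 3·(52m^3).
Also, for m ≥ 10 we have 3·(52m^3) ≥ 52(m+1)^3, since 3 ≥ (1 + 1/m)^3 for all m ≥ 10.
Combining, 3^(m + 1) ≥ 52(m+1)^3.
This completes the induction.
Hence the smallest such N is 10.

N = 10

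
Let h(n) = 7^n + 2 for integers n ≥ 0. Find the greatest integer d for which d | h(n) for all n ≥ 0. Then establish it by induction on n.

d = 3

Computing the first values: h(0) = 3 and h(1) = 9; gcd(3, 9) = 3, so d ≤ 3.
We prove 3 | 7^n + 2 for all n ≥ 0 by induction on n.
Base step (n = 0): h(0) = 3 = 3·(1), so 3 | h(0).
For the inductive step, assume it holds for an arbitrary r ≥ 0, i.e. 3 | h(r). Then
h(r+1) = 7^(r+1) + 2 = 7·(7^r + 2) - 12 = 7·h(r) - 12. The first term is divisible by 3 by the inductive hypothesis, and -12 is divisible by 3. Hence 3 | h(r+1).
This completes the induction.
Therefore the largest such d is 3.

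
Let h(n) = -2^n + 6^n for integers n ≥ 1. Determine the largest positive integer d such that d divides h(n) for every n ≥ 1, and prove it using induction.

Computing the first values: h(1) = 4 and h(2) = 32; gcd(4, 32) = 4, so d ≤ 4.
We prove 4 | -2^n + 6^n for all n ≥ 1 by induction on n.
For the base case n = 1: h(1) = 4 = 4·(1), so 4 | h(1).
Suppose the result is true for n = k, i.e. 4 | h(k). Then
6^{k+1} − 2^{k+1} = 6·6^k − 2·2^k = 6·(6^k − 2^k) + (4)·2^k. The first term is divisible by 4 by the inductive hypothesis, and the second term (4)·2^k is divisible by 4 since 4 | 4. Hence 4 | h(k+1).
By the principle of mathematical induction, the result holds for all n ≥ 1.
Therefore the largest such d is 4.

d = 4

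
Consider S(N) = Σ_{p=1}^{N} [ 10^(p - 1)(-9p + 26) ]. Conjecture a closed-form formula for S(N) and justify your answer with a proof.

S(N) = 10^N(-N + 3) - 3

We claim S(N) = 10^N(-N + 3) - 3 for all N ≥ 1.
For the base case N = 1: S(1) = 17, and the closed form gives 17. They agree.
For the inductive step, assume it holds for an arbitrary p ≥ 1, so S(p) = 10^p(-p + 3) - 3.
Then S(p+1) = S(p) + (10^p(-9p + 17)) = (10^p(-p + 3) - 3) + (10^p(-9p + 17)).
Simplifying, S(p+1) = -10·10^p·p + 20·10^p - 3 = 10^(p+1)(-(p+1) + 3) - 3,
which is the closed form with N = p+1.
By induction, the statement is established for all N ≥ 1.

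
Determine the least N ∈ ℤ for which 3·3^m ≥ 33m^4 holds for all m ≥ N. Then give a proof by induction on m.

At m = 10: 177147 < 330000, so the inequality fails and N ≥ 11. We prove 3·3^m ≥ 33m^4 for all m ≥ 11.
Base case (m = 11): 3·3^m = 531441 and 33m^4 = 483153, so 531441 ≥ 483153.
For the inductive step, assume it holds for an arbitrary i ≥ 11, so 3·3^i ≥ 33i^4.
Then 3·3^(i + 1) = 3·(3·3^i) ≥ 3·(33i^4).
Also, for i ≥ 11 we have 3·(33i^4) ≥ 33(i+1)^4, since 3 ≥ (1 + 1/i)^4 for all i ≥ 11.
Combining, 3·3^(i + 1) ≥ 33(i+1)^4.
By the principle of mathematical induction, the result holds for all m ≥ 11.
Hence the smallest such N is 11.

N = 11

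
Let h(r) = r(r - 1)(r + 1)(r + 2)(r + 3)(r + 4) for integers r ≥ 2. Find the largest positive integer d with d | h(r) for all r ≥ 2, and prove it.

d = 720

Computing the first values: h(2) = 720 and h(3) = 5040; gcd(720, 5040) = 720, so d ≤ 720.
We prove 720 | r(r - 1)(r + 1)(r + 2)(r + 3)(r + 4) for all r ≥ 2 by induction on r.
When r = 2: h(2) = 720 = 720·(1), so 720 | h(2).
Inductive step: suppose the statement holds for some p ≥ 2, i.e. 720 | h(p). Then
h(p+1) − h(p) = p·(p+1)·(p+2)·(p+3)·(p+4)·(p+5) − (p-1)·p·(p+1)·(p+2)·(p+3)·(p+4) = p·(p+1)·(p+2)·(p+3)·(p+4)·[(p+5) − (p-1)] = 6·p·(p+1)·(p+2)·(p+3)·(p+4). The product of 5 consecutive integers is divisible by (5)! = 120, so h(p+1) − h(p) is divisible by 6·120 = 720. By the inductive hypothesis 720 | h(p), hence 720 | h(p+1).
By induction, the statement is established for all r ≥ 2.
Therefore the largest such d is 720.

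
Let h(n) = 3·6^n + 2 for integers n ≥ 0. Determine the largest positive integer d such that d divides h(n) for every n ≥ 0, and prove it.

d = 5

Computing the first values: h(0) = 5 and h(1) = 20; gcd(5, 20) = 5, so d ≤ 5.
We prove 5 | 3·6^n + 2 for all n ≥ 0 by induction on n.
Base step (n = 0): h(0) = 5 = 5·(1), so 5 | h(0).
Inductive step: suppose the statement holds for some r ≥ 0, i.e. 5 | h(r). Then
h(r+1) = 3·6^(r+1) + 2 = 6·(3·6^r + 2) - 10 = 6·h(r) - 10. The first term is divisible by 5 by the inductive hypothesis, and -10 is divisible by 5. Hence 5 | h(r+1).
Hence, by induction on n, the claim holds for every n ≥ 0.
Therefore the largest such d is 5.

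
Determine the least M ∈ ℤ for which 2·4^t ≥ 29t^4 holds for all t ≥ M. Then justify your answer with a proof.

M = 8

At t = 7: 32768 < 69629, so the inequality fails and M ≥ 8. We prove 2·4^t ≥ 29t^4 for all t ≥ 8.
When t = 8: 2·4^t = 131072 and 29t^4 = 118784, so 131072 ≥ 118784.
For the inductive step, assume it holds for an arbitrary m ≥ 8, so 2·4^m ≥ 29m^4.
Then 2·4^(m + 1) = 4·(2·4^m) ≥ 4·(29m^4).
Also, for m ≥ 8 we have 4·(29m^4) ≥ 29(m+1)^4, since 4 ≥ (1 + 1/m)^4 for all m ≥ 8.
Combining, 2·4^(m + 1) ≥ 29(m+1)^4.
This completes the induction.
Hence the smallest such M is 8.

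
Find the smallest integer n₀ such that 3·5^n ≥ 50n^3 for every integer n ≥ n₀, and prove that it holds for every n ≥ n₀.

n₀ = 5

At n = 4: 1875 < 3200, so the inequality fails and n₀ ≥ 5. We prove 3·5^n ≥ 50n^3 for all n ≥ 5.
For the base case n = 5: 3·5^n = 9375 and 50n^3 = 6250, so 9375 ≥ 6250.
Suppose the result is true for n = k, so 3·5^k ≥ 50k^3.
Then 3·5^(k + 1) = 5·(3·5^k) ≥ 5·(50k^3).
Also, for k ≥ 5 we have 5·(50k^3) ≥ 50(k+1)^3, since 5 ≥ (1 + 1/k)^3 for all k ≥ 5.
Combining, 3·5^(k + 1) ≥ 50(k+1)^3.
By the principle of mathematical induction, the result holds for all n ≥ 5.
Hence the smallest such n₀ is 5.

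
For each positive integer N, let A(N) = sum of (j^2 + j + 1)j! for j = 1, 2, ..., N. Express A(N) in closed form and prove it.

We claim A(N) = (N + 1)(N + 1)! - 1 for all N ≥ 1.
Base case (N = 1): A(1) = 3, and the closed form gives 3. They agree.
For the inductive step, assume it holds for an arbitrary j ≥ 1, so A(j) = (j + 1)(j + 1)! - 1.
Then A(j+1) = A(j) + ((j^2 + 3j + 3)(j + 1)!) = ((j + 1)(j + 1)! - 1) + ((j^2 + 3j + 3)(j + 1)!).
Simplifying, A(j+1) = ((j+1) + 1)((j+1) + 1)! - 1,
which is the closed form with N = j+1.
By the principle of mathematical induction, the result holds for all N ≥ 1.

A(N) = (N + 1)(N + 1)! - 1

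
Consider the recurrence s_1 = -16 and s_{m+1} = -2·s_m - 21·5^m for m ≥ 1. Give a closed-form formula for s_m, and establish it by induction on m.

Computing the first terms: s_1 = -16, s_2 = -73, s_3 = -379. This suggests s_m = -(-2)^(m - 1) - 3·5^m.
Base case (m = 1): the formula gives -16 = -16 = s_1.
Inductive step: assume the claim holds for m = j, so s_j = -(-2)^(j - 1) - 3·5^j.
Then s_{j+1} = -2·s_j - 21·5^j = -2·(-(-2)^(j - 1) - 3·5^j) - 21·5^j = -(-2)^j - 3·5^(j + 1) = -(-2)^((j+1) - 1) - 3·5^(j+1),
which is the claimed formula at m = j+1.
By induction, the statement is established for all m ≥ 1.

s_m = -(-2)^(m - 1) - 3·5^m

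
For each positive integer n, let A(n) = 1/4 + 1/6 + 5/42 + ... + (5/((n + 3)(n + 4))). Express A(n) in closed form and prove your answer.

We claim A(n) = 5n/(4(n + 4)) for all n ≥ 1.
For the base case n = 1: A(1) = 1/4, and the closed form gives 1/4. They agree.
Inductive step: assume the claim holds for n = k, so A(k) = 5k/(4(k + 4)).
Then A(k+1) = A(k) + (5/((k + 4)(k + 5))) = (5k/(4(k + 4))) + (5/((k + 4)(k + 5))).
Simplifying, A(k+1) = 5(k + 1)/(4(k + 5)) = 5(k+1)/(4((k+1) + 4)),
which is the closed form with n = k+1.
Hence, by induction on n, the claim holds for every n ≥ 1.

A(n) = 5n/(4(n + 4))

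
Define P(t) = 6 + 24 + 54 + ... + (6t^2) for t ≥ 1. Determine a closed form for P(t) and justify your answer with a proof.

P(t) = t(t + 1)(2t + 1)

We claim P(t) = t(t + 1)(2t + 1) for all t ≥ 1.
For the base case t = 1: P(1) = 6, and the closed form gives 6. They agree.
Inductive step: suppose the statement holds for some p ≥ 1, so P(p) = p(2p^2 + 3p + 1).
Then P(p+1) = P(p) + (6(p + 1)^2) = (p(2p^2 + 3p + 1)) + (6(p + 1)^2).
Simplifying, P(p+1) = (p + 1)(p + 2)(2p + 3) = (p+1)((p+1) + 1)(2(p+1) + 1),
which is the closed form with t = p+1.
By induction, the statement is established for all t ≥ 1.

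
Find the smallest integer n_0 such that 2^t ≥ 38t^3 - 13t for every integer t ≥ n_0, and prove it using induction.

At t = 17: 131072 < 186473, so the inequality fails and n_0 ≥ 18. We prove 2^t ≥ 38t^3 - 13t for all t ≥ 18.
Base step (t = 18): 2^t = 262144 and 38t^3 - 13t = 221382, so 262144 ≥ 221382.
For the inductive step, assume it holds for an arbitrary k ≥ 18, so 2^k ≥ 38k^3 - 13k.
Then 2^(k + 1) = 2·(2^k) ≥ 2·(38k^3 - 13k).
Also, for k ≥ 18 we have 2·(38k^3 - 13k) ≥ 38(k+1)^3 - 13(k+1), since 2·(38k^3 - 13k) − (38(k+1)^3 - 13(k+1)) = 38k^3 - 114k^2 - 127k - 25, which is nonnegative for all k ≥ 18.
Combining, 2^(k + 1) ≥ 38(k+1)^3 - 13(k+1).
This completes the induction.
Hence the smallest such n_0 is 18.

n_0 = 18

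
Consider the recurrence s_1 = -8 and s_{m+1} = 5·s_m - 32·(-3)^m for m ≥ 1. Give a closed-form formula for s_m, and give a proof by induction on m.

s_m = 4(-3)^m + 4·5^(m - 1)

Computing the first terms: s_1 = -8, s_2 = 56, s_3 = -8. This suggests s_m = 4(-3)^m + 4·5^(m - 1).
Base case (m = 1): the formula gives -8 = -8 = s_1.
Suppose the result is true for m = i, so s_i = 4(-3)^i + 4·5^(i - 1).
Then s_{i+1} = 5·s_i - 32·(-3)^i = 5·(4(-3)^i + 4·5^(i - 1)) - 32·(-3)^i = 4(-3)^(i + 1) + 4·5^i = 4(-3)^(i+1) + 4·5^((i+1) - 1),
which is the claimed formula at m = i+1.
This completes the induction.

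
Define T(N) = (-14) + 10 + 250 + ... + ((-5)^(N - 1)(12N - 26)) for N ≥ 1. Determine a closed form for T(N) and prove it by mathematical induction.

We claim T(N) = 2(-5)^N(-N + 2) - 4 for all N ≥ 1.
For the base case N = 1: T(1) = -14, and the closed form gives -14. They agree.
For the inductive step, assume it holds for an arbitrary m ≥ 1, so T(m) = 2(-5)^m(-m + 2) - 4.
Then T(m+1) = T(m) + ((-5)^m(12m - 14)) = (2(-5)^m(-m + 2) - 4) + ((-5)^m(12m - 14)).
Simplifying, T(m+1) = 10(-5)^m·m - 10(-5)^m - 4 = 2(-5)^(m+1)(-(m+1) + 2) - 4,
which is the closed form with N = m+1.
This completes the induction.

T(N) = 2(-5)^N(-N + 2) - 4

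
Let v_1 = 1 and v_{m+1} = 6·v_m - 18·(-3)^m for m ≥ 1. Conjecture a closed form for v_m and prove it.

v_m = 2(-3)^m + 7·6^(m - 1)

Computing the first terms: v_1 = 1, v_2 = 60, v_3 = 198. This suggests v_m = 2(-3)^m + 7·6^(m - 1).
Base case (m = 1): the formula gives 1 = 1 = v_1.
Inductive step: suppose the statement holds for some i ≥ 1, so v_i = 2(-3)^i + 7·6^(i - 1).
Then v_{i+1} = 6·v_i - 18·(-3)^i = 6·(2(-3)^i + 7·6^(i - 1)) - 18·(-3)^i = 2(-3)^(i + 1) + 7·6^i = 2(-3)^(i+1) + 7·6^((i+1) - 1),
which is the claimed formula at m = i+1.
Hence, by induction on m, the claim holds for every m ≥ 1.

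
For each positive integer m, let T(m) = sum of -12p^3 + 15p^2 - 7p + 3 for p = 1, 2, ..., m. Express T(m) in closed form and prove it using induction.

We claim T(m) = -m(3m^3 + m^2 - m - 2) for all m ≥ 1.
Base case (m = 1): T(1) = -1, and the closed form gives -1. They agree.
For the inductive step, assume it holds for an arbitrary p ≥ 1, so T(p) = p(-3p^3 - p^2 + p + 2).
Then T(p+1) = T(p) + (-12p^3 - 21p^2 - 13p - 1) = (p(-3p^3 - p^2 + p + 2)) + (-12p^3 - 21p^2 - 13p - 1).
Simplifying, T(p+1) = -(p + 1)(3p^3 + 10p^2 + 10p + 1) = -(p+1)(3(p+1)^3 + (p+1)^2 - (p+1) - 2),
which is the closed form with m = p+1.
Hence, by induction on m, the claim holds for every m ≥ 1.

T(m) = -m(3m^3 + m^2 - m - 2)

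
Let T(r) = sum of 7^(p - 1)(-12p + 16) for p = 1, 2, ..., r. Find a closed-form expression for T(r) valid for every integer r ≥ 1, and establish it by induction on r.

T(r) = 7^r(-2r + 3) - 3

We claim T(r) = 7^r(-2r + 3) - 3 for all r ≥ 1.
When r = 1: T(1) = 4, and the closed form gives 4. They agree.
For the inductive step, assume it holds for an arbitrary p ≥ 1, so T(p) = 7^p(-2p + 3) - 3.
Then T(p+1) = T(p) + (7^p(-12p + 4)) = (7^p(-2p + 3) - 3) + (7^p(-12p + 4)).
Simplifying, T(p+1) = -14·7^p·p + 7·7^p - 3 = 7^(p+1)(-2(p+1) + 3) - 3,
which is the closed form with r = p+1.
By induction, the statement is established for all r ≥ 1.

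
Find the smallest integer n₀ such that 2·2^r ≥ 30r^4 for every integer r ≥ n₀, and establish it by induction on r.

At r = 21: 4194304 < 5834430, so the inequality fails and n₀ ≥ 22. We prove 2·2^r ≥ 30r^4 for all r ≥ 22.
Base case (r = 22): 2·2^r = 8388608 and 30r^4 = 7027680, so 8388608 ≥ 7027680.
Inductive step: suppose the statement holds for some i ≥ 22, so 2·2^i ≥ 30i^4.
Then 2·2^(i + 1) = 2·(2·2^i) ≥ 2·(30i^4).
Also, for i ≥ 22 we have 2·(30i^4) ≥ 30(i+1)^4, since 2 ≥ (1 + 1/i)^4 for all i ≥ 22.
Combining, 2·2^(i + 1) ≥ 30(i+1)^4.
By the principle of mathematical induction, the result holds for all r ≥ 22.
Hence the smallest such n₀ is 22.

n₀ = 22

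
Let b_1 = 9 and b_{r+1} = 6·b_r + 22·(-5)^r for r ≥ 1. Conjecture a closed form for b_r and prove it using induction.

b_r = -2(-5)^r - 6^(r - 1)

Computing the first terms: b_1 = 9, b_2 = -56, b_3 = 214. This suggests b_r = -2(-5)^r - 6^(r - 1).
Base step (r = 1): the formula gives 9 = 9 = b_1.
Inductive step: assume the claim holds for r = m, so b_m = -2(-5)^m - 6^(m - 1).
Then b_{m+1} = 6·b_m + 22·(-5)^m = 6·(-2(-5)^m - 6^(m - 1)) + 22·(-5)^m = -2(-5)^(m + 1) - 6^m = -2(-5)^(m+1) - 6^((m+1) - 1),
which is the claimed formula at r = m+1.
By the principle of mathematical induction, the result holds for all r ≥ 1.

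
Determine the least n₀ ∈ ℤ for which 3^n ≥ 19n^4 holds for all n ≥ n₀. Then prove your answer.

n₀ = 12

At n = 11: 177147 < 278179, so the inequality fails and n₀ ≥ 12. We prove 3^n ≥ 19n^4 for all n ≥ 12.
Base step (n = 12): 3^n = 531441 and 19n^4 = 393984, so 531441 ≥ 393984.
Inductive step: suppose the statement holds for some r ≥ 12, so 3^r ≥ 19r^4.
Then 3^(r + 1) = 3·(3^r) ≥ 3·(19r^4).
Also, for r ≥ 12 we have 3·(19r^4) ≥ 19(r+1)^4, since 3 ≥ (1 + 1/r)^4 for all r ≥ 12.
Combining, 3^(r + 1) ≥ 19(r+1)^4.
By the principle of mathematical induction, the result holds for all n ≥ 12.
Hence the smallest such n₀ is 12.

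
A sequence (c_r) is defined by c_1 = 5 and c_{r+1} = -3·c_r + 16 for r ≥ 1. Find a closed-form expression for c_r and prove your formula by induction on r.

c_r = (-3)^(r - 1) + 4

Computing the first terms: c_1 = 5, c_2 = 1, c_3 = 13. This suggests c_r = (-3)^(r - 1) + 4.
Base step (r = 1): the formula gives 5 = 5 = c_1.
For the inductive step, assume it holds for an arbitrary k ≥ 1, so c_k = (-3)^(k - 1) + 4.
Then c_{k+1} = -3·c_k + 16 = -3·((-3)^(k - 1) + 4) + 16 = (-3)^k + 4 = (-3)^((k+1) - 1) + 4,
which is the claimed formula at r = k+1.
By the principle of mathematical induction, the result holds for all r ≥ 1.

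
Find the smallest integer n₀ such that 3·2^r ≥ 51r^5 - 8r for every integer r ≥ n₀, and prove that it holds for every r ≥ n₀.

At r = 28: 805306368 < 877728544, so the inequality fails and n₀ ≥ 29. We prove 3·2^r ≥ 51r^5 - 8r for all r ≥ 29.
For the base case r = 29: 3·2^r = 1610612736 and 51r^5 - 8r = 1046068367, so 1610612736 ≥ 1046068367.
Inductive step: assume the claim holds for r = p, so 3·2^p ≥ 51p^5 - 8p.
Then 3·2^(p + 1) = 2·(3·2^p) ≥ 2·(51p^5 - 8p).
Also, for p ≥ 29 we have 2·(51p^5 - 8p) ≥ 51(p+1)^5 - 8(p+1), since 2·(51p^5 - 8p) − (51(p+1)^5 - 8(p+1)) = 51p^5 - 255p^4 - 510p^3 - 510p^2 - 263p - 43, which is nonnegative for all p ≥ 29.
Combining, 3·2^(p + 1) ≥ 51(p+1)^5 - 8(p+1).
This completes the induction.
Hence the smallest such n₀ is 29.

n₀ = 29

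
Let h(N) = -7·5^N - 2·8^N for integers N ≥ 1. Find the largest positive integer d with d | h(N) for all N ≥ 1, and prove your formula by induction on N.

d = 3

Computing the first values: h(1) = -51 and h(2) = -303; gcd(-51, -303) = 3, so d ≤ 3.
We prove 3 | -7·5^N - 2·8^N for all N ≥ 1 by induction on N.
For the base case N = 1: h(1) = -51 = 3·(-17), so 3 | h(1).
Inductive step: suppose the statement holds for some r ≥ 1, i.e. 3 | h(r). Then
h(r+1) − 8·h(r) = (-7·5^(r+1) - 2·8^(r+1)) − 8·(-7·5^r - 2·8^r) = (-7)·5^r·(5 − 8) = (21)·5^r. Since 3 | h(r) by the inductive hypothesis, 3 | 8·h(r); and 3 | 21 since 21 = 3·7. Therefore 3 | h(r+1).
By induction, the statement is established for all N ≥ 1.
Therefore the largest such d is 3.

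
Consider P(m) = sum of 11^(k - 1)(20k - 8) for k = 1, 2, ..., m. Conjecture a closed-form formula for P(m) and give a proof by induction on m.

P(m) = 11^m(2m - 1) + 1

We claim P(m) = 11^m(2m - 1) + 1 for all m ≥ 1.
For the base case m = 1: P(1) = 12, and the closed form gives 12. They agree.
Inductive step: assume the claim holds for m = k, so P(k) = 11^k(2k - 1) + 1.
Then P(k+1) = P(k) + (11^k(20k + 12)) = (11^k(2k - 1) + 1) + (11^k(20k + 12)).
Simplifying, P(k+1) = 22·11^k·k + 11·11^k + 1 = 11^(k+1)(2(k+1) - 1) + 1,
which is the closed form with m = k+1.
By induction, the statement is established for all m ≥ 1.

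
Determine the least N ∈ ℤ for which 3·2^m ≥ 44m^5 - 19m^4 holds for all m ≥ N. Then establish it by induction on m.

N = 28

At m = 27: 402653184 < 621254529, so the inequality fails and N ≥ 28. We prove 3·2^m ≥ 44m^5 - 19m^4 for all m ≥ 28.
Base case (m = 28): 3·2^m = 805306368 and 44m^5 - 19m^4 = 745577728, so 805306368 ≥ 745577728.
Inductive step: suppose the statement holds for some k ≥ 28, so 3·2^k ≥ 44k^5 - 19k^4.
Then 3·2^(k + 1) = 2·(3·2^k) ≥ 2·(44k^5 - 19k^4).
Also, for k ≥ 28 we have 2·(44k^5 - 19k^4) ≥ 44(k+1)^5 - 19(k+1)^4, since 2·(44k^5 - 19k^4) − (44(k+1)^5 - 19(k+1)^4) = 44k^5 - 239k^4 - 364k^3 - 326k^2 - 144k - 25, which is nonnegative for all k ≥ 28.
Combining, 3·2^(k + 1) ≥ 44(k+1)^5 - 19(k+1)^4.
This completes the induction.
Hence the smallest such N is 28.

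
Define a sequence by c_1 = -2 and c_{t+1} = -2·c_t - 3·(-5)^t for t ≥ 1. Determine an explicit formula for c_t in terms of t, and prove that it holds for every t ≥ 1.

c_t = 3(-2)^(t - 1) + (-5)^t

Computing the first terms: c_1 = -2, c_2 = 19, c_3 = -113. This suggests c_t = 3(-2)^(t - 1) + (-5)^t.
When t = 1: the formula gives -2 = -2 = c_1.
Inductive step: suppose the statement holds for some k ≥ 1, so c_k = 3(-2)^(k - 1) + (-5)^k.
Then c_{k+1} = -2·c_k - 3·(-5)^k = -2·(3(-2)^(k - 1) + (-5)^k) - 3·(-5)^k = 3(-2)^k + (-5)^(k + 1) = 3(-2)^((k+1) - 1) + (-5)^(k+1),
which is the claimed formula at t = k+1.
By the principle of mathematical induction, the result holds for all t ≥ 1.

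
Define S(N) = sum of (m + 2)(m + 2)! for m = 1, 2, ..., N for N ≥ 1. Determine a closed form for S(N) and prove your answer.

S(N) = (N + 3)! - 6

We claim S(N) = (N + 3)! - 6 for all N ≥ 1.
When N = 1: S(1) = 18, and the closed form gives 18. They agree.
Inductive step: assume the claim holds for N = m, so S(m) = (m + 3)! - 6.
Then S(m+1) = S(m) + ((m + 3)(m + 3)!) = ((m + 3)! - 6) + ((m + 3)(m + 3)!).
Simplifying, S(m+1) = ((m+1) + 3)! - 6,
which is the closed form with N = m+1.
By induction, the statement is established for all N ≥ 1.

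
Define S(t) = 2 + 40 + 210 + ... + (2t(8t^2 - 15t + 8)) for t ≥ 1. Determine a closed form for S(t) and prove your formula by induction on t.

S(t) = t(t + 1)(4t^2 - 6t + 3)

We claim S(t) = t(t + 1)(4t^2 - 6t + 3) for all t ≥ 1.
Base case (t = 1): S(1) = 2, and the closed form gives 2. They agree.
Suppose the result is true for t = r, so S(r) = r(4r^3 - 2r^2 - 3r + 3).
Then S(r+1) = S(r) + (16r^3 + 18r^2 + 4r + 2) = (r(4r^3 - 2r^2 - 3r + 3)) + (16r^3 + 18r^2 + 4r + 2).
Simplifying, S(r+1) = (r + 1)(r + 2)(4r^2 + 2r + 1) = (r+1)((r+1) + 1)(4(r+1)^2 - 6(r+1) + 3),
which is the closed form with t = r+1.
This completes the induction.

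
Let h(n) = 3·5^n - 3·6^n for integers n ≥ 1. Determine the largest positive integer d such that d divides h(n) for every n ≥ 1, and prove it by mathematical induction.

d = 3

Computing the first values: h(1) = -3 and h(2) = -33; gcd(-3, -33) = 3, so d ≤ 3.
We prove 3 | 3·5^n - 3·6^n for all n ≥ 1 by induction on n.
Base case (n = 1): h(1) = -3 = 3·(-1), so 3 | h(1).
For the inductive step, assume it holds for an arbitrary j ≥ 1, i.e. 3 | h(j). Then
h(j+1) − 6·h(j) = (3·5^(j+1) - 3·6^(j+1)) − 6·(3·5^j - 3·6^j) = (3)·5^j·(5 − 6) = (-3)·5^j. Since 3 | h(j) by the inductive hypothesis, 3 | 6·h(j); and 3 | -3 since -3 = 3·-1. Therefore 3 | h(j+1).
By the principle of mathematical induction, the result holds for all n ≥ 1.
Therefore the largest such d is 3.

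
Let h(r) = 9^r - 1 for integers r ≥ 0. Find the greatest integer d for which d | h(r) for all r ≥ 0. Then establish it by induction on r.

Computing the first values: h(0) = 0 and h(1) = 8; gcd(0, 8) = 8, so d ≤ 8.
We prove 8 | 9^r - 1 for all r ≥ 0 by induction on r.
For the base case r = 0: h(0) = 0 = 8·(0), so 8 | h(0).
For the inductive step, assume it holds for an arbitrary k ≥ 0, i.e. 8 | h(k). Then
h(k+1) = 9^(k+1) - 1 = 9·(9^k - 1) + 8 = 9·h(k) + 8. The first term is divisible by 8 by the inductive hypothesis, and 8 is divisible by 8. Hence 8 | h(k+1).
By induction, the statement is established for all r ≥ 0.
Therefore the largest such d is 8.

d = 8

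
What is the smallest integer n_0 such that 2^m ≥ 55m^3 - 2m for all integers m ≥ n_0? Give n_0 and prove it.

At m = 18: 262144 < 320724, so the inequality fails and n_0 ≥ 19. We prove 2^m ≥ 55m^3 - 2m for all m ≥ 19.
Base step (m = 19): 2^m = 524288 and 55m^3 - 2m = 377207, so 524288 ≥ 377207.
For the inductive step, assume it holds for an arbitrary r ≥ 19, so 2^r ≥ 55r^3 - 2r.
Then 2^(r + 1) = 2·(2^r) ≥ 2·(55r^3 - 2r).
Also, for r ≥ 19 we have 2·(55r^3 - 2r) ≥ 55(r+1)^3 - 2(r+1), since 2·(55r^3 - 2r) − (55(r+1)^3 - 2(r+1)) = 55r^3 - 165r^2 - 167r - 53, which is nonnegative for all r ≥ 19.
Combining, 2^(r + 1) ≥ 55(r+1)^3 - 2(r+1).
Hence, by induction on m, the claim holds for every m ≥ 19.
Hence the smallest such n_0 is 19.

n_0 = 19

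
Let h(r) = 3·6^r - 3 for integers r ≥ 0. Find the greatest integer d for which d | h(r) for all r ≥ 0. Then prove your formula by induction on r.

Computing the first values: h(0) = 0 and h(1) = 15; gcd(0, 15) = 15, so d ≤ 15.
We prove 15 | 3·6^r - 3 for all r ≥ 0 by induction on r.
When r = 0: h(0) = 0 = 15·(0), so 15 | h(0).
Suppose the result is true for r = k, i.e. 15 | h(k). Then
h(k+1) = 3·6^(k+1) - 3 = 6·(3·6^k - 3) + 15 = 6·h(k) + 15. The first term is divisible by 15 by the inductive hypothesis, and 15 is divisible by 15. Hence 15 | h(k+1).
By the principle of mathematical induction, the result holds for all r ≥ 0.
Therefore the largest such d is 15.

d = 15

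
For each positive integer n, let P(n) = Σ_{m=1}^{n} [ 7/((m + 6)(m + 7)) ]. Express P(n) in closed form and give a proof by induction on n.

P(n) = n/(n + 7)

We claim P(n) = n/(n + 7) for all n ≥ 1.
When n = 1: P(1) = 1/8, and the closed form gives 1/8. They agree.
Inductive step: suppose the statement holds for some m ≥ 1, so P(m) = m/(m + 7).
Then P(m+1) = P(m) + (7/((m + 7)(m + 8))) = (m/(m + 7)) + (7/((m + 7)(m + 8))).
Simplifying, P(m+1) = (m + 1)/(m + 8) = (m+1)/((m+1) + 7),
which is the closed form with n = m+1.
By induction, the statement is established for all n ≥ 1.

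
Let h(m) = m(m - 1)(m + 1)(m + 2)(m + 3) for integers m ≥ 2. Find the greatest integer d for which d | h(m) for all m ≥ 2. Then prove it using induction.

Computing the first values: h(2) = 120 and h(3) = 720; gcd(120, 720) = 120, so d ≤ 120.
We prove 120 | m(m - 1)(m + 1)(m + 2)(m + 3) for all m ≥ 2 by induction on m.
Base step (m = 2): h(2) = 120 = 120·(1), so 120 | h(2).
Inductive step: assume the claim holds for m = p, i.e. 120 | h(p). Then
h(p+1) − h(p) = p·(p+1)·(p+2)·(p+3)·(p+4) − (p-1)·p·(p+1)·(p+2)·(p+3) = p·(p+1)·(p+2)·(p+3)·[(p+4) − (p-1)] = 5·p·(p+1)·(p+2)·(p+3). The product of 4 consecutive integers is divisible by (4)! = 24, so h(p+1) − h(p) is divisible by 5·24 = 120. By the inductive hypothesis 120 | h(p), hence 120 | h(p+1).
Hence, by induction on m, the claim holds for every m ≥ 2.
Therefore the largest such d is 120.

d = 120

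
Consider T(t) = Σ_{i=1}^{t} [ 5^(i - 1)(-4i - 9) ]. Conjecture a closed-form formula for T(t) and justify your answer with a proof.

We claim T(t) = -5^t(t + 2) + 2 for all t ≥ 1.
When t = 1: T(1) = -13, and the closed form gives -13. They agree.
Inductive step: suppose the statement holds for some i ≥ 1, so T(i) = -5^i(i + 2) + 2.
Then T(i+1) = T(i) + (5^i(-4i - 13)) = (-5^i(i + 2) + 2) + (5^i(-4i - 13)).
Simplifying, T(i+1) = -5·5^i·i - 15·5^i + 2 = -5^(i+1)((i+1) + 2) + 2,
which is the closed form with t = i+1.
By the principle of mathematical induction, the result holds for all t ≥ 1.

T(t) = -5^t(t + 2) + 2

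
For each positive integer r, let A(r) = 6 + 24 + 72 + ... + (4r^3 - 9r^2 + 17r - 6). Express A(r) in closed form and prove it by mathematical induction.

We claim A(r) = r(r^3 - r^2 + 5r + 1) for all r ≥ 1.
Base case (r = 1): A(1) = 6, and the closed form gives 6. They agree.
Inductive step: assume the claim holds for r = j, so A(j) = j(j^3 - j^2 + 5j + 1).
Then A(j+1) = A(j) + (4j^3 + 3j^2 + 11j + 6) = (j(j^3 - j^2 + 5j + 1)) + (4j^3 + 3j^2 + 11j + 6).
Simplifying, A(j+1) = (j + 1)(j^3 + 2j^2 + 6j + 6) = (j+1)((j+1)^3 - (j+1)^2 + 5(j+1) + 1),
which is the closed form with r = j+1.
By the principle of mathematical induction, the result holds for all r ≥ 1.

A(r) = r(r^3 - r^2 + 5r + 1)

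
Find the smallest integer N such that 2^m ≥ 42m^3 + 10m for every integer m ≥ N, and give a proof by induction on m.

At m = 17: 131072 < 206516, so the inequality fails and N ≥ 18. We prove 2^m ≥ 42m^3 + 10m for all m ≥ 18.
Base case (m = 18): 2^m = 262144 and 42m^3 + 10m = 245124, so 262144 ≥ 245124.
For the inductive step, assume it holds for an arbitrary i ≥ 18, so 2^i ≥ 42i^3 + 10i.
Then 2^(i + 1) = 2·(2^i) ≥ 2·(42i^3 + 10i).
Also, for i ≥ 18 we have 2·(42i^3 + 10i) ≥ 42(i+1)^3 + 10(i+1), since 2·(42i^3 + 10i) − (42(i+1)^3 + 10(i+1)) = 42i^3 - 126i^2 - 116i - 52, which is nonnegative for all i ≥ 18.
Combining, 2^(i + 1) ≥ 42(i+1)^3 + 10(i+1).
By induction, the statement is established for all m ≥ 18.
Hence the smallest such N is 18.

N = 18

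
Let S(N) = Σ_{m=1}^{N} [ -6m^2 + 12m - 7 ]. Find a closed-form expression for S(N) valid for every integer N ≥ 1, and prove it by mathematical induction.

S(N) = -N(2N^2 - 3N + 2)

We claim S(N) = -N(2N^2 - 3N + 2) for all N ≥ 1.
Base case (N = 1): S(1) = -1, and the closed form gives -1. They agree.
Inductive step: suppose the statement holds for some m ≥ 1, so S(m) = m(-2m^2 + 3m - 2).
Then S(m+1) = S(m) + (-6m^2 - 1) = (m(-2m^2 + 3m - 2)) + (-6m^2 - 1).
Simplifying, S(m+1) = -(m + 1)(2m^2 + m + 1) = -(m+1)(2(m+1)^2 - 3(m+1) + 2),
which is the closed form with N = m+1.
This completes the induction.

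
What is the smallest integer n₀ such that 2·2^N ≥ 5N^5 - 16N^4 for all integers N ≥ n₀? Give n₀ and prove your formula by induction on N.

At N = 24: 33554432 < 34504704, so the inequality fails and n₀ ≥ 25. We prove 2·2^N ≥ 5N^5 - 16N^4 for all N ≥ 25.
Base case (N = 25): 2·2^N = 67108864 and 5N^5 - 16N^4 = 42578125, so 67108864 ≥ 42578125.
For the inductive step, assume it holds for an arbitrary i ≥ 25, so 2·2^i ≥ 5i^5 - 16i^4.
Then 2·2^(i + 1) = 2·(2·2^i) ≥ 2·(5i^5 - 16i^4).
Also, for i ≥ 25 we have 2·(5i^5 - 16i^4) ≥ 5(i+1)^5 - 16(i+1)^4, since 2·(5i^5 - 16i^4) − (5(i+1)^5 - 16(i+1)^4) = 5i^5 - 41i^4 + 14i^3 + 46i^2 + 39i + 11, which is nonnegative for all i ≥ 25.
Combining, 2·2^(i + 1) ≥ 5(i+1)^5 - 16(i+1)^4.
Hence, by induction on N, the claim holds for every N ≥ 25.
Hence the smallest such n₀ is 25.

n₀ = 25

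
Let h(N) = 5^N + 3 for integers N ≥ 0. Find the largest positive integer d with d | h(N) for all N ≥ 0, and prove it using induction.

Computing the first values: h(0) = 4 and h(1) = 8; gcd(4, 8) = 4, so d ≤ 4.
We prove 4 | 5^N + 3 for all N ≥ 0 by induction on N.
For the base case N = 0: h(0) = 4 = 4·(1), so 4 | h(0).
Inductive step: suppose the statement holds for some m ≥ 0, i.e. 4 | h(m). Then
h(m+1) = 5^(m+1) + 3 = 5·(5^m + 3) - 12 = 5·h(m) - 12. The first term is divisible by 4 by the inductive hypothesis, and -12 is divisible by 4. Hence 4 | h(m+1).
By the principle of mathematical induction, the result holds for all N ≥ 0.
Therefore the largest such d is 4.

d = 4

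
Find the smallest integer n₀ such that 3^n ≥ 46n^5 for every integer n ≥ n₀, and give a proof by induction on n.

At n = 16: 43046721 < 48234496, so the inequality fails and n₀ ≥ 17. We prove 3^n ≥ 46n^5 for all n ≥ 17.
When n = 17: 3^n = 129140163 and 46n^5 = 65313422, so 129140163 ≥ 65313422.
Inductive step: suppose the statement holds for some j ≥ 17, so 3^j ≥ 46j^5.
Then 3^(j + 1) = 3·(3^j) ≥ 3·(46j^5).
Also, for j ≥ 17 we have 3·(46j^5) ≥ 46(j+1)^5, since 3 ≥ (1 + 1/j)^5 for all j ≥ 17.
Combining, 3^(j + 1) ≥ 46(j+1)^5.
This completes the induction.
Hence the smallest such n₀ is 17.

n₀ = 17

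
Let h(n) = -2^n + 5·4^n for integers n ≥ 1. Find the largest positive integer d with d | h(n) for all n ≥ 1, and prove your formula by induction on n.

d = 2

Computing the first values: h(1) = 18 and h(2) = 76; gcd(18, 76) = 2, so d ≤ 2.
We prove 2 | -2^n + 5·4^n for all n ≥ 1 by induction on n.
For the base case n = 1: h(1) = 18 = 2·(9), so 2 | h(1).
Inductive step: assume the claim holds for n = p, i.e. 2 | h(p). Then
h(p+1) − 4·h(p) = (-2^(p+1) + 5·4^(p+1)) − 4·(-2^p + 5·4^p) = (-1)·2^p·(2 − 4) = (2)·2^p. Since 2 | h(p) by the inductive hypothesis, 2 | 4·h(p); and 2 | 2 since 2 = 2·1. Therefore 2 | h(p+1).
By the principle of mathematical induction, the result holds for all n ≥ 1.
Therefore the largest such d is 2.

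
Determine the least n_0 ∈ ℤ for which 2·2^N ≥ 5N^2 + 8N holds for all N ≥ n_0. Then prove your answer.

n_0 = 8

At N = 7: 256 < 301, so the inequality fails and n_0 ≥ 8. We prove 2·2^N ≥ 5N^2 + 8N for all N ≥ 8.
When N = 8: 2·2^N = 512 and 5N^2 + 8N = 384, so 512 ≥ 384.
Suppose the result is true for N = p, so 2·2^p ≥ 5p^2 + 8p.
Then 2·2^(p + 1) = 2·(2·2^p) ≥ 2·(5p^2 + 8p).
Also, for p ≥ 8 we have 2·(5p^2 + 8p) ≥ 5(p+1)^2 + 8(p+1), since 2·(5p^2 + 8p) − (5(p+1)^2 + 8(p+1)) = 5p^2 - 2p - 13, which is nonnegative for all p ≥ 8.
Combining, 2·2^(p + 1) ≥ 5(p+1)^2 + 8(p+1).
Hence, by induction on N, the claim holds for every N ≥ 8.
Hence the smallest such n_0 is 8.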